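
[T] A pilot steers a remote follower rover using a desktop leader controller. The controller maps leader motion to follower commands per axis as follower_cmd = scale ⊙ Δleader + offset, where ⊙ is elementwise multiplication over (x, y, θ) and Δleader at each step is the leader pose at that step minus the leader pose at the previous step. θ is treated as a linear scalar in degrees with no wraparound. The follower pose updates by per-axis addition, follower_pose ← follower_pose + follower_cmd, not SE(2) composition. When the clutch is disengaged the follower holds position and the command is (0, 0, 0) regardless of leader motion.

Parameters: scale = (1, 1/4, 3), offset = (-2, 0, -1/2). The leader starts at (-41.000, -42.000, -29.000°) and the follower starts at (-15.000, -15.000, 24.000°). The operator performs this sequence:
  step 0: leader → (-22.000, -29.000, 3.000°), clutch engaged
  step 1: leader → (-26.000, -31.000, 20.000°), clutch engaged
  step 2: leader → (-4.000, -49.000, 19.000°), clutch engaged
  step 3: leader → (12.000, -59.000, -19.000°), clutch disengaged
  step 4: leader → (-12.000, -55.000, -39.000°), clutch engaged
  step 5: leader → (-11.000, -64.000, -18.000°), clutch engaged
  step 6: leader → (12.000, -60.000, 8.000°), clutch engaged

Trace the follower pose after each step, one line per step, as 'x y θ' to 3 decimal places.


step 0: Δleader=(19.000, 13.000, 32.000°), engaged; cmd=(17.000, 3.250, 95.500°) → follower=(2.000, -11.750, 119.500°)
step 1: Δleader=(-4.000, -2.000, 17.000°), engaged; cmd=(-6.000, -0.500, 50.500°) → follower=(-4.000, -12.250, 170.000°)
step 2: Δleader=(22.000, -18.000, -1.000°), engaged; cmd=(20.000, -4.500, -3.500°) → follower=(16.000, -16.750, 166.500°)
step 3: Δleader=(16.000, -10.000, -38.000°), disengaged; cmd=(0,0,0) → follower holds at (16.000, -16.750, 166.500°)
step 4: Δleader=(-24.000, 4.000, -20.000°), engaged; cmd=(-26.000, 1.000, -60.500°) → follower=(-10.000, -15.750, 106.000°)
step 5: Δleader=(1.000, -9.000, 21.000°), engaged; cmd=(-1.000, -2.250, 62.500°) → follower=(-11.000, -18.000, 168.500°)
step 6: Δleader=(23.000, 4.000, 26.000°), engaged; cmd=(21.000, 1.000, 77.500°) → follower=(10.000, -17.000, 246.000°)

2.000 -11.750 119.500
-4.000 -12.250 170.000
16.000 -16.750 166.500
16.000 -16.750 166.500
-10.000 -15.750 106.000
-11.000 -18.000 168.500
10.000 -17.000 246.000


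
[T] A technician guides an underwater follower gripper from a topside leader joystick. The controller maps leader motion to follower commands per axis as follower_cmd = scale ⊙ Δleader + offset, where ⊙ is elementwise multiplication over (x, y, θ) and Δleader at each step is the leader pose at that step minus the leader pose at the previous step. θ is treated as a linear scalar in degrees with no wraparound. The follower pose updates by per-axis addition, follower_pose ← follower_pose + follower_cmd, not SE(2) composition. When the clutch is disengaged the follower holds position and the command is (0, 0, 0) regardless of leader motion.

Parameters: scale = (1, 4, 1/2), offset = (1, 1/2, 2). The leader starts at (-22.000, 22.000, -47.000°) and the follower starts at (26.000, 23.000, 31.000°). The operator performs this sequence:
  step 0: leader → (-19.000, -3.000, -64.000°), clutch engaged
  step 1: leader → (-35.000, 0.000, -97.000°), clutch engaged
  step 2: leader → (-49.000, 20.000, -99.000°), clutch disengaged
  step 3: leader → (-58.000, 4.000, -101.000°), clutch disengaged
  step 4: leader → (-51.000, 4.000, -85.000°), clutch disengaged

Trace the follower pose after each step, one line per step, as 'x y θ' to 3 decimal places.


30.000 -76.500 24.500
15.000 -64.000 10.000
15.000 -64.000 10.000
15.000 -64.000 10.000
15.000 -64.000 10.000

step 0: Δleader=(3.000, -25.000, -17.000°), engaged; cmd=(4.000, -99.500, -6.500°) → follower=(30.000, -76.500, 24.500°)
step 1: Δleader=(-16.000, 3.000, -33.000°), engaged; cmd=(-15.000, 12.500, -14.500°) → follower=(15.000, -64.000, 10.000°)
step 2: Δleader=(-14.000, 20.000, -2.000°), disengaged; cmd=(0,0,0) → follower holds at (15.000, -64.000, 10.000°)
step 3: Δleader=(-9.000, -16.000, -2.000°), disengaged; cmd=(0,0,0) → follower holds at (15.000, -64.000, 10.000°)
step 4: Δleader=(7.000, 0.000, 16.000°), disengaged; cmd=(0,0,0) → follower holds at (15.000, -64.000, 10.000°)


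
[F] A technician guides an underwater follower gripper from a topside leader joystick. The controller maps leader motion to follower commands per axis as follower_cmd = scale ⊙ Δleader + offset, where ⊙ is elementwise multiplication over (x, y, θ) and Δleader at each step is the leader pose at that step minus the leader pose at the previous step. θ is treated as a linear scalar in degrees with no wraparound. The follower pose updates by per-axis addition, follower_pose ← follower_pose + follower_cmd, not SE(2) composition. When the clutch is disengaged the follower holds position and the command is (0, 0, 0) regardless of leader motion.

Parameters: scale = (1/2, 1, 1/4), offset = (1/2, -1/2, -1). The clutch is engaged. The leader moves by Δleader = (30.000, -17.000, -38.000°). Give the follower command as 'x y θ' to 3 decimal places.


15.500 -17.500 -10.500

axis x: 1/2·30.000 + 1/2 = 15.500
axis y: 1·-17.000 + -1/2 = -17.500
axis θ: 1/4·-38.000 + -1 = -10.500


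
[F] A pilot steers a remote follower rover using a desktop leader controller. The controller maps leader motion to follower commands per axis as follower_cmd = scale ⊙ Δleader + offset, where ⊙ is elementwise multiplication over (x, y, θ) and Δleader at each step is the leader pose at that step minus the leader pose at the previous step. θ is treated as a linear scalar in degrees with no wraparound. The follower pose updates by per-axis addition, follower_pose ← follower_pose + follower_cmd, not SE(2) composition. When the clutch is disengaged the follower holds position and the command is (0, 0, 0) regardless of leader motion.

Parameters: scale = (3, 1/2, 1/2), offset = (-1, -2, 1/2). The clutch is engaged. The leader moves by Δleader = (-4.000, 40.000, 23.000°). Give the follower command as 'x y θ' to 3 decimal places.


axis x: 3·-4.000 + -1 = -13.000
axis y: 1/2·40.000 + -2 = 18.000
axis θ: 1/2·23.000 + 1/2 = 12.000

-13.000 18.000 12.000


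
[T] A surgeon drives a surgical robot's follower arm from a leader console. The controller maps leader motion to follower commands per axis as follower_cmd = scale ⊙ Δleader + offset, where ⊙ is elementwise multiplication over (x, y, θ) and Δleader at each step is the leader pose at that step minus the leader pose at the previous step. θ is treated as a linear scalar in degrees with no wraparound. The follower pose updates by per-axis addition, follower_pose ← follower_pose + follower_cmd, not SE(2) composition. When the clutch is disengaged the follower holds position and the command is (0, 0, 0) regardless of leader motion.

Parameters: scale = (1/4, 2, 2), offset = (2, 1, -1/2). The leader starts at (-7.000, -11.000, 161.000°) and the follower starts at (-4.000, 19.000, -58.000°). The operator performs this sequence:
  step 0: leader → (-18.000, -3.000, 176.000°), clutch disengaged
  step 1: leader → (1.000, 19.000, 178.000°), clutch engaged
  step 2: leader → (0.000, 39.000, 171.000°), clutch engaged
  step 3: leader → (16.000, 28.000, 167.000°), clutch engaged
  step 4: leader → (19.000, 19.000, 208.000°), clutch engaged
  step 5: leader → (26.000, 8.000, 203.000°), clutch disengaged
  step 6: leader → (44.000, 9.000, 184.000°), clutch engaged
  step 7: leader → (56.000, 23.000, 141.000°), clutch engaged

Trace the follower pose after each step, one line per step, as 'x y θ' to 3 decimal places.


-4.000 19.000 -58.000
2.750 64.000 -54.500
4.500 105.000 -69.000
10.500 84.000 -77.500
13.250 67.000 4.000
13.250 67.000 4.000
19.750 70.000 -34.500
24.750 99.000 -121.000

step 0: Δleader=(-11.000, 8.000, 15.000°), disengaged; cmd=(0,0,0) → follower holds at (-4.000, 19.000, -58.000°)
step 1: Δleader=(19.000, 22.000, 2.000°), engaged; cmd=(6.750, 45.000, 3.500°) → follower=(2.750, 64.000, -54.500°)
step 2: Δleader=(-1.000, 20.000, -7.000°), engaged; cmd=(1.750, 41.000, -14.500°) → follower=(4.500, 105.000, -69.000°)
step 3: Δleader=(16.000, -11.000, -4.000°), engaged; cmd=(6.000, -21.000, -8.500°) → follower=(10.500, 84.000, -77.500°)
step 4: Δleader=(3.000, -9.000, 41.000°), engaged; cmd=(2.750, -17.000, 81.500°) → follower=(13.250, 67.000, 4.000°)
step 5: Δleader=(7.000, -11.000, -5.000°), disengaged; cmd=(0,0,0) → follower holds at (13.250, 67.000, 4.000°)
step 6: Δleader=(18.000, 1.000, -19.000°), engaged; cmd=(6.500, 3.000, -38.500°) → follower=(19.750, 70.000, -34.500°)
step 7: Δleader=(12.000, 14.000, -43.000°), engaged; cmd=(5.000, 29.000, -86.500°) → follower=(24.750, 99.000, -121.000°)


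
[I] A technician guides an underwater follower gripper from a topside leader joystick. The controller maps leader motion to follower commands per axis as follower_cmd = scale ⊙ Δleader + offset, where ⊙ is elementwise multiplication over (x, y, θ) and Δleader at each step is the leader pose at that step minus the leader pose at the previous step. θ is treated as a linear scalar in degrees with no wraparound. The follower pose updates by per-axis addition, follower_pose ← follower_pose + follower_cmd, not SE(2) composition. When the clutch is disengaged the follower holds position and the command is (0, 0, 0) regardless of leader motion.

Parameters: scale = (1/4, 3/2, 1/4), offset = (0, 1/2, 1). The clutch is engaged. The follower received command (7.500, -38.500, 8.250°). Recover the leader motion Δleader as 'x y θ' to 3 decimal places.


axis x: (7.500 − 0) / (1/4) = 30.000
axis y: (-38.500 − 1/2) / (3/2) = -26.000
axis θ: (8.250 − 1) / (1/4) = 29.000

30.000 -26.000 29.000


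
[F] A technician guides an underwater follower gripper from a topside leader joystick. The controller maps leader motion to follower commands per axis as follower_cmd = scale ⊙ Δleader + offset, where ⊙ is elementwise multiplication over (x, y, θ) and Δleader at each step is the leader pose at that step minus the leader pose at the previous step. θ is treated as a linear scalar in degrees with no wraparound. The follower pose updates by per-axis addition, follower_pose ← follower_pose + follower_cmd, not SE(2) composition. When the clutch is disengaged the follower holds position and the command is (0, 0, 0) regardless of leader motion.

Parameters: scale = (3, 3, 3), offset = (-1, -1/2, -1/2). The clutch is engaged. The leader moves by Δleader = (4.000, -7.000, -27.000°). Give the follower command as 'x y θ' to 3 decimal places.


11.000 -21.500 -81.500

axis x: 3·4.000 + -1 = 11.000
axis y: 3·-7.000 + -1/2 = -21.500
axis θ: 3·-27.000 + -1/2 = -81.500


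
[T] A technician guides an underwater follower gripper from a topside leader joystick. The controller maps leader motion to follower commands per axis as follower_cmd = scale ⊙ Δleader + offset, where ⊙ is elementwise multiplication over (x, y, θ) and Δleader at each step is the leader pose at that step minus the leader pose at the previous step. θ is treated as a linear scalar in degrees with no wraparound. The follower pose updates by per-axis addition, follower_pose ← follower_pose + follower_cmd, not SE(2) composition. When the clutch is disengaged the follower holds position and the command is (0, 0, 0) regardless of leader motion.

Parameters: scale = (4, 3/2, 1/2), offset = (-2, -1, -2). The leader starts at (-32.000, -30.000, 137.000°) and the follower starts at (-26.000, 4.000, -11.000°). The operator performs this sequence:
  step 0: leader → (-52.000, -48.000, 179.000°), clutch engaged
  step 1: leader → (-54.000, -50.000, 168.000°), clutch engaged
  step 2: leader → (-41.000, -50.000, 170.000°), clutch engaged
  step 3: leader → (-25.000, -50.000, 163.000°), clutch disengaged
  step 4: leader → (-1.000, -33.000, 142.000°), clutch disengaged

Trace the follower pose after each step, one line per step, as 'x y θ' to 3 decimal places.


-108.000 -24.000 8.000
-118.000 -28.000 0.500
-68.000 -29.000 -0.500
-68.000 -29.000 -0.500
-68.000 -29.000 -0.500

step 0: Δleader=(-20.000, -18.000, 42.000°), engaged; cmd=(-82.000, -28.000, 19.000°) → follower=(-108.000, -24.000, 8.000°)
step 1: Δleader=(-2.000, -2.000, -11.000°), engaged; cmd=(-10.000, -4.000, -7.500°) → follower=(-118.000, -28.000, 0.500°)
step 2: Δleader=(13.000, 0.000, 2.000°), engaged; cmd=(50.000, -1.000, -1.000°) → follower=(-68.000, -29.000, -0.500°)
step 3: Δleader=(16.000, 0.000, -7.000°), disengaged; cmd=(0,0,0) → follower holds at (-68.000, -29.000, -0.500°)
step 4: Δleader=(24.000, 17.000, -21.000°), disengaged; cmd=(0,0,0) → follower holds at (-68.000, -29.000, -0.500°)


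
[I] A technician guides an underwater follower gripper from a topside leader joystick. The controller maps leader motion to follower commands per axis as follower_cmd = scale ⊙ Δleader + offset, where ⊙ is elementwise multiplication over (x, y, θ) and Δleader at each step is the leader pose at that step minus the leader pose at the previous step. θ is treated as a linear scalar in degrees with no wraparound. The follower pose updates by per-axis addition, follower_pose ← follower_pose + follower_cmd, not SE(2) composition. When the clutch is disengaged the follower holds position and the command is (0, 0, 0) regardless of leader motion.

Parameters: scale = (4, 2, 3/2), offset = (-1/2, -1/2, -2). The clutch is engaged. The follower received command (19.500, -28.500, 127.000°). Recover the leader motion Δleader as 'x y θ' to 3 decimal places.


axis x: (19.500 − -1/2) / (4) = 5.000
axis y: (-28.500 − -1/2) / (2) = -14.000
axis θ: (127.000 − -2) / (3/2) = 86.000

5.000 -14.000 86.000


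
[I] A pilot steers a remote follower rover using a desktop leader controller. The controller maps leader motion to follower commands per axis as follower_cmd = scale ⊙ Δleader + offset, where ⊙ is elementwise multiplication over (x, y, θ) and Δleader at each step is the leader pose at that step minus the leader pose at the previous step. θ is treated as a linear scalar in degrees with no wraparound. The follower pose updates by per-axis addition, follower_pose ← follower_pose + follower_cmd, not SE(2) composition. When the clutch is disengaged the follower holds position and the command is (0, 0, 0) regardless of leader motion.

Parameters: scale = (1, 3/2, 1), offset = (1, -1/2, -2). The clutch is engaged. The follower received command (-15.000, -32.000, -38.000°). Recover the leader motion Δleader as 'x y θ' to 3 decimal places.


axis x: (-15.000 − 1) / (1) = -16.000
axis y: (-32.000 − -1/2) / (3/2) = -21.000
axis θ: (-38.000 − -2) / (1) = -36.000

-16.000 -21.000 -36.000


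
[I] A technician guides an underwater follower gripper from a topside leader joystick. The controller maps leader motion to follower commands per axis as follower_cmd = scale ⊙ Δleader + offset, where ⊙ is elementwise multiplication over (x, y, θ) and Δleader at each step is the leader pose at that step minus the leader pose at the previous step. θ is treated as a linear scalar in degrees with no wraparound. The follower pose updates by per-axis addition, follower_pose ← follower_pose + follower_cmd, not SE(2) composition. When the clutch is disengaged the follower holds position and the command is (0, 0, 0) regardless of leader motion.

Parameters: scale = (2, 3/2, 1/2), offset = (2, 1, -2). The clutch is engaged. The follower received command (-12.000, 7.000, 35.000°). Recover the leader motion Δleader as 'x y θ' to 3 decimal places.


-7.000 4.000 74.000

axis x: (-12.000 − 2) / (2) = -7.000
axis y: (7.000 − 1) / (3/2) = 4.000
axis θ: (35.000 − -2) / (1/2) = 74.000


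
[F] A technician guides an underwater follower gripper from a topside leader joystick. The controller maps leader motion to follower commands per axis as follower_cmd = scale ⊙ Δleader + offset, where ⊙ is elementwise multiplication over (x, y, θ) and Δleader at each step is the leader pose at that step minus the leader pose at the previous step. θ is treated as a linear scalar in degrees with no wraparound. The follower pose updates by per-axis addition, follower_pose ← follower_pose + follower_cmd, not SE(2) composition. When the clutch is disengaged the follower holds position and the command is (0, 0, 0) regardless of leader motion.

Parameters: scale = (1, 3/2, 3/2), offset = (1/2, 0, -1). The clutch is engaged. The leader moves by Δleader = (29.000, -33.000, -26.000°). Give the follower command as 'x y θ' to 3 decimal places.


axis x: 1·29.000 + 1/2 = 29.500
axis y: 3/2·-33.000 + 0 = -49.500
axis θ: 3/2·-26.000 + -1 = -40.000

29.500 -49.500 -40.000


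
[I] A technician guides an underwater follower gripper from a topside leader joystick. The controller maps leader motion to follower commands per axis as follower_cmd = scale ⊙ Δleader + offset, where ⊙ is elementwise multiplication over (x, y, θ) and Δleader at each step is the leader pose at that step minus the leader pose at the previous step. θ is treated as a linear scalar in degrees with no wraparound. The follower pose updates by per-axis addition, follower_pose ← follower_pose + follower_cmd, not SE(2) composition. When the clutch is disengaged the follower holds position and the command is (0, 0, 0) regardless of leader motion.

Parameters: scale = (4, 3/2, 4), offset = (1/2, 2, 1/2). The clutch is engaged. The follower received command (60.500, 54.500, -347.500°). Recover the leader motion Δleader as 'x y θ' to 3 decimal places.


axis x: (60.500 − 1/2) / (4) = 15.000
axis y: (54.500 − 2) / (3/2) = 35.000
axis θ: (-347.500 − 1/2) / (4) = -87.000

15.000 35.000 -87.000


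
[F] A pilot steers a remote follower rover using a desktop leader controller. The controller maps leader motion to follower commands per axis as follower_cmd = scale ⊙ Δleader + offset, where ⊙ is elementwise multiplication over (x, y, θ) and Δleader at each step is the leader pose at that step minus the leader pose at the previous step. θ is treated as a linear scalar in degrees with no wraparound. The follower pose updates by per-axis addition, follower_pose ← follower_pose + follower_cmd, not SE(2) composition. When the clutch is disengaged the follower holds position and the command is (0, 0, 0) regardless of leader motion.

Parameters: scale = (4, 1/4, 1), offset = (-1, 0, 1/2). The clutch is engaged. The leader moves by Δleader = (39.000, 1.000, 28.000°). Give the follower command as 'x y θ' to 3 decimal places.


155.000 0.250 28.500

axis x: 4·39.000 + -1 = 155.000
axis y: 1/4·1.000 + 0 = 0.250
axis θ: 1·28.000 + 1/2 = 28.500


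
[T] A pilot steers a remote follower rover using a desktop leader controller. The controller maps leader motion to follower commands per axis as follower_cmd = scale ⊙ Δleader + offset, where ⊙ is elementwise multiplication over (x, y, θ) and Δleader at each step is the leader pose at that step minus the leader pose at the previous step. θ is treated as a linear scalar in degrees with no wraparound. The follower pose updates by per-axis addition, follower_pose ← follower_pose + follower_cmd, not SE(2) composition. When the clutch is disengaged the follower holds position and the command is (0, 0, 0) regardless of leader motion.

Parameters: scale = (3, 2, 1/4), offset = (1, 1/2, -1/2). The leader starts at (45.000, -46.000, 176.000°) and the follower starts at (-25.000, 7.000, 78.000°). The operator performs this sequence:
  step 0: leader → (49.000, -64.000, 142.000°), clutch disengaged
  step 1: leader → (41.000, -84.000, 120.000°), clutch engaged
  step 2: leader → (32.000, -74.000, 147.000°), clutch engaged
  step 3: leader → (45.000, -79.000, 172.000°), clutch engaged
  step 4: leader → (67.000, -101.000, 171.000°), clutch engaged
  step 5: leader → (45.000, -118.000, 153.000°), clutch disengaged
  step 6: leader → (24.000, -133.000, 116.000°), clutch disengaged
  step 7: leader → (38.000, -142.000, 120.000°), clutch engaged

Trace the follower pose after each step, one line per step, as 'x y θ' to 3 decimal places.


-25.000 7.000 78.000
-48.000 -32.500 72.000
-74.000 -12.000 78.250
-34.000 -21.500 84.000
33.000 -65.000 83.250
33.000 -65.000 83.250
33.000 -65.000 83.250
76.000 -82.500 83.750

step 0: Δleader=(4.000, -18.000, -34.000°), disengaged; cmd=(0,0,0) → follower holds at (-25.000, 7.000, 78.000°)
step 1: Δleader=(-8.000, -20.000, -22.000°), engaged; cmd=(-23.000, -39.500, -6.000°) → follower=(-48.000, -32.500, 72.000°)
step 2: Δleader=(-9.000, 10.000, 27.000°), engaged; cmd=(-26.000, 20.500, 6.250°) → follower=(-74.000, -12.000, 78.250°)
step 3: Δleader=(13.000, -5.000, 25.000°), engaged; cmd=(40.000, -9.500, 5.750°) → follower=(-34.000, -21.500, 84.000°)
step 4: Δleader=(22.000, -22.000, -1.000°), engaged; cmd=(67.000, -43.500, -0.750°) → follower=(33.000, -65.000, 83.250°)
step 5: Δleader=(-22.000, -17.000, -18.000°), disengaged; cmd=(0,0,0) → follower holds at (33.000, -65.000, 83.250°)
step 6: Δleader=(-21.000, -15.000, -37.000°), disengaged; cmd=(0,0,0) → follower holds at (33.000, -65.000, 83.250°)
step 7: Δleader=(14.000, -9.000, 4.000°), engaged; cmd=(43.000, -17.500, 0.500°) → follower=(76.000, -82.500, 83.750°)


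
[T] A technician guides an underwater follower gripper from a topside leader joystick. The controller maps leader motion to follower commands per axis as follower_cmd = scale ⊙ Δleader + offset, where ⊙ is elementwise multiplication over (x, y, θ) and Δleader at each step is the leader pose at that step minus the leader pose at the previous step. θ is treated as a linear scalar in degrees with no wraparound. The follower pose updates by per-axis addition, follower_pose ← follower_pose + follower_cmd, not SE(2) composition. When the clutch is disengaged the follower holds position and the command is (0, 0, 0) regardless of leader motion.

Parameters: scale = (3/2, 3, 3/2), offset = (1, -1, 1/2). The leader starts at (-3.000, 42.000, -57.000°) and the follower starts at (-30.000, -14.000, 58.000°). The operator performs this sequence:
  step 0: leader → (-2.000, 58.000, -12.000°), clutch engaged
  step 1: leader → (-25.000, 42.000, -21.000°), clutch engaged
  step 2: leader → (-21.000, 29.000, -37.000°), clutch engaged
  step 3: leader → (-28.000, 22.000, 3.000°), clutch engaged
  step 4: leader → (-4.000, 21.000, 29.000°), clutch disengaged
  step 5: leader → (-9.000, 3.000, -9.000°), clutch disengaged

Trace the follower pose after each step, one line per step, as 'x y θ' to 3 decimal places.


step 0: Δleader=(1.000, 16.000, 45.000°), engaged; cmd=(2.500, 47.000, 68.000°) → follower=(-27.500, 33.000, 126.000°)
step 1: Δleader=(-23.000, -16.000, -9.000°), engaged; cmd=(-33.500, -49.000, -13.000°) → follower=(-61.000, -16.000, 113.000°)
step 2: Δleader=(4.000, -13.000, -16.000°), engaged; cmd=(7.000, -40.000, -23.500°) → follower=(-54.000, -56.000, 89.500°)
step 3: Δleader=(-7.000, -7.000, 40.000°), engaged; cmd=(-9.500, -22.000, 60.500°) → follower=(-63.500, -78.000, 150.000°)
step 4: Δleader=(24.000, -1.000, 26.000°), disengaged; cmd=(0,0,0) → follower holds at (-63.500, -78.000, 150.000°)
step 5: Δleader=(-5.000, -18.000, -38.000°), disengaged; cmd=(0,0,0) → follower holds at (-63.500, -78.000, 150.000°)

-27.500 33.000 126.000
-61.000 -16.000 113.000
-54.000 -56.000 89.500
-63.500 -78.000 150.000
-63.500 -78.000 150.000
-63.500 -78.000 150.000


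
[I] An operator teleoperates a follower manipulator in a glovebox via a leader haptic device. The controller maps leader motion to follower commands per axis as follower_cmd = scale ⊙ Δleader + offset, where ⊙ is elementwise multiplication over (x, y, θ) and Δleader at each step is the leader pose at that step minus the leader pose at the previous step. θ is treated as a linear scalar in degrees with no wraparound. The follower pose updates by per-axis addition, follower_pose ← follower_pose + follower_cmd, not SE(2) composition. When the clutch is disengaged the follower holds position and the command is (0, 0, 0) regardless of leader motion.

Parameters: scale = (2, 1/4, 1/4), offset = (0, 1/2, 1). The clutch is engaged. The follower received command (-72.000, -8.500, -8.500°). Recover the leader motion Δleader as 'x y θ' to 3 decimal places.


axis x: (-72.000 − 0) / (2) = -36.000
axis y: (-8.500 − 1/2) / (1/4) = -36.000
axis θ: (-8.500 − 1) / (1/4) = -38.000

-36.000 -36.000 -38.000


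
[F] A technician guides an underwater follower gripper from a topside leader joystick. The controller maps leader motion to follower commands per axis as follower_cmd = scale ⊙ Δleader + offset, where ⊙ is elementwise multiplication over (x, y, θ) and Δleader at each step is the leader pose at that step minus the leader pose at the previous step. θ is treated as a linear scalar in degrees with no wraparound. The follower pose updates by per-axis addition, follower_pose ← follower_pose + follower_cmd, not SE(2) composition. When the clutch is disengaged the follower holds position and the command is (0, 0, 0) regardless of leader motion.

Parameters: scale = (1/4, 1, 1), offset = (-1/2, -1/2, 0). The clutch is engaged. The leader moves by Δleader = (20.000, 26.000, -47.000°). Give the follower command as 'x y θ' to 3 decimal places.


4.500 25.500 -47.000

axis x: 1/4·20.000 + -1/2 = 4.500
axis y: 1·26.000 + -1/2 = 25.500
axis θ: 1·-47.000 + 0 = -47.000


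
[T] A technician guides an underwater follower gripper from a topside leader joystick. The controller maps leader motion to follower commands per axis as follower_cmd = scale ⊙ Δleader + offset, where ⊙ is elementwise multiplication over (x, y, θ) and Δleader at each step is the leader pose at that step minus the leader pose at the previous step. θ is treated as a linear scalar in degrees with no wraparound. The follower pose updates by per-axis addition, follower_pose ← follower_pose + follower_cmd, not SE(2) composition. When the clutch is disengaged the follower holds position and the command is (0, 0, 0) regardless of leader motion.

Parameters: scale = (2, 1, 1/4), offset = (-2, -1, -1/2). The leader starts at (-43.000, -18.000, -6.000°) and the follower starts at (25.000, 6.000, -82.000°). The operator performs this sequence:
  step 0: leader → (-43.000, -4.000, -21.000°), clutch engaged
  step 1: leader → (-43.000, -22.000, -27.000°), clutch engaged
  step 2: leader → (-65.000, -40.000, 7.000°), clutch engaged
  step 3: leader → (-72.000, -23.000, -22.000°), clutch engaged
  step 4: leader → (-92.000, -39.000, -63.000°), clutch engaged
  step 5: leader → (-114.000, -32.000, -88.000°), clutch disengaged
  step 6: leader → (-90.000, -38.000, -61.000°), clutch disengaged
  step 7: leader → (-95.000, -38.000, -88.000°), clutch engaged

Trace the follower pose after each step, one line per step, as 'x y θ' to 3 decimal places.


step 0: Δleader=(0.000, 14.000, -15.000°), engaged; cmd=(-2.000, 13.000, -4.250°) → follower=(23.000, 19.000, -86.250°)
step 1: Δleader=(0.000, -18.000, -6.000°), engaged; cmd=(-2.000, -19.000, -2.000°) → follower=(21.000, 0.000, -88.250°)
step 2: Δleader=(-22.000, -18.000, 34.000°), engaged; cmd=(-46.000, -19.000, 8.000°) → follower=(-25.000, -19.000, -80.250°)
step 3: Δleader=(-7.000, 17.000, -29.000°), engaged; cmd=(-16.000, 16.000, -7.750°) → follower=(-41.000, -3.000, -88.000°)
step 4: Δleader=(-20.000, -16.000, -41.000°), engaged; cmd=(-42.000, -17.000, -10.750°) → follower=(-83.000, -20.000, -98.750°)
step 5: Δleader=(-22.000, 7.000, -25.000°), disengaged; cmd=(0,0,0) → follower holds at (-83.000, -20.000, -98.750°)
step 6: Δleader=(24.000, -6.000, 27.000°), disengaged; cmd=(0,0,0) → follower holds at (-83.000, -20.000, -98.750°)
step 7: Δleader=(-5.000, 0.000, -27.000°), engaged; cmd=(-12.000, -1.000, -7.250°) → follower=(-95.000, -21.000, -106.000°)

23.000 19.000 -86.250
21.000 0.000 -88.250
-25.000 -19.000 -80.250
-41.000 -3.000 -88.000
-83.000 -20.000 -98.750
-83.000 -20.000 -98.750
-83.000 -20.000 -98.750
-95.000 -21.000 -106.000


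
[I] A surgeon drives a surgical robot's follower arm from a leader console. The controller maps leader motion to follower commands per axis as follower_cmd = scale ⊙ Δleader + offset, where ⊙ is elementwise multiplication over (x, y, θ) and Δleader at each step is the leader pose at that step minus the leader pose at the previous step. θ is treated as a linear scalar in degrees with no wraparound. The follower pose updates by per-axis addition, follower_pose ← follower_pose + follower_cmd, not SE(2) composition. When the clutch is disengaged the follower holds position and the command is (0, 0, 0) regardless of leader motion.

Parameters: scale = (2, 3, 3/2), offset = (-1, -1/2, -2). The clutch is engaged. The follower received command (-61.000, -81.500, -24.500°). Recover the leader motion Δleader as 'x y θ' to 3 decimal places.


-30.000 -27.000 -15.000

axis x: (-61.000 − -1) / (2) = -30.000
axis y: (-81.500 − -1/2) / (3) = -27.000
axis θ: (-24.500 − -2) / (3/2) = -15.000


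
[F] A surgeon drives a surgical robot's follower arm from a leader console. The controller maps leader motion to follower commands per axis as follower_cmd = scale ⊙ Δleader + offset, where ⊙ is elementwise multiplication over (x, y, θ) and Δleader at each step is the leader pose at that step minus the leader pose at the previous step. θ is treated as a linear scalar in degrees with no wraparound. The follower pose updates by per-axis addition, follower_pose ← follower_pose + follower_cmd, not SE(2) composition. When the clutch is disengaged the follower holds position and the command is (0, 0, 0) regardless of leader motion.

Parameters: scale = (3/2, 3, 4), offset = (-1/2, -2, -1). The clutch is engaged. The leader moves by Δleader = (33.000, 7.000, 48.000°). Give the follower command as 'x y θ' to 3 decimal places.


axis x: 3/2·33.000 + -1/2 = 49.000
axis y: 3·7.000 + -2 = 19.000
axis θ: 4·48.000 + -1 = 191.000

49.000 19.000 191.000


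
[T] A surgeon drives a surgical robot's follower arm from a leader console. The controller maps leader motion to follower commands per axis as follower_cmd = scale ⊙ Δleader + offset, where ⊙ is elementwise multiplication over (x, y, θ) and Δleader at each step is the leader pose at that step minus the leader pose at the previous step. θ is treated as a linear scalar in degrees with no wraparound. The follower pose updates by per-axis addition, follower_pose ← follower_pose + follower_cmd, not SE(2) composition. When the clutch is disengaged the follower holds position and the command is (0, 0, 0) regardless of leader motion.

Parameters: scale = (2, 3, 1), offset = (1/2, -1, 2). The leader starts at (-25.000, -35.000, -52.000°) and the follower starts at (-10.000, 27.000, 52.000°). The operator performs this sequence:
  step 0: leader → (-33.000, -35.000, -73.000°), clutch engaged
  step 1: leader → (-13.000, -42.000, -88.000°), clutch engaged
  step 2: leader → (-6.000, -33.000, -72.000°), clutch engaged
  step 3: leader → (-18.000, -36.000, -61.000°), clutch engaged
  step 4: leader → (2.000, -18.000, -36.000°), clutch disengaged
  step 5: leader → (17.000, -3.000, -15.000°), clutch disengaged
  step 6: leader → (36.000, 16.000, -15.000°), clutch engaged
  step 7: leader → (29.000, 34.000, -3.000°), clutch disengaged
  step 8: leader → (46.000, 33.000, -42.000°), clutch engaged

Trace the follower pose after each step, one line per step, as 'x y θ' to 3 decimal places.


-25.500 26.000 33.000
15.000 4.000 20.000
29.500 30.000 38.000
6.000 20.000 51.000
6.000 20.000 51.000
6.000 20.000 51.000
44.500 76.000 53.000
44.500 76.000 53.000
79.000 72.000 16.000

step 0: Δleader=(-8.000, 0.000, -21.000°), engaged; cmd=(-15.500, -1.000, -19.000°) → follower=(-25.500, 26.000, 33.000°)
step 1: Δleader=(20.000, -7.000, -15.000°), engaged; cmd=(40.500, -22.000, -13.000°) → follower=(15.000, 4.000, 20.000°)
step 2: Δleader=(7.000, 9.000, 16.000°), engaged; cmd=(14.500, 26.000, 18.000°) → follower=(29.500, 30.000, 38.000°)
step 3: Δleader=(-12.000, -3.000, 11.000°), engaged; cmd=(-23.500, -10.000, 13.000°) → follower=(6.000, 20.000, 51.000°)
step 4: Δleader=(20.000, 18.000, 25.000°), disengaged; cmd=(0,0,0) → follower holds at (6.000, 20.000, 51.000°)
step 5: Δleader=(15.000, 15.000, 21.000°), disengaged; cmd=(0,0,0) → follower holds at (6.000, 20.000, 51.000°)
step 6: Δleader=(19.000, 19.000, 0.000°), engaged; cmd=(38.500, 56.000, 2.000°) → follower=(44.500, 76.000, 53.000°)
step 7: Δleader=(-7.000, 18.000, 12.000°), disengaged; cmd=(0,0,0) → follower holds at (44.500, 76.000, 53.000°)
step 8: Δleader=(17.000, -1.000, -39.000°), engaged; cmd=(34.500, -4.000, -37.000°) → follower=(79.000, 72.000, 16.000°)


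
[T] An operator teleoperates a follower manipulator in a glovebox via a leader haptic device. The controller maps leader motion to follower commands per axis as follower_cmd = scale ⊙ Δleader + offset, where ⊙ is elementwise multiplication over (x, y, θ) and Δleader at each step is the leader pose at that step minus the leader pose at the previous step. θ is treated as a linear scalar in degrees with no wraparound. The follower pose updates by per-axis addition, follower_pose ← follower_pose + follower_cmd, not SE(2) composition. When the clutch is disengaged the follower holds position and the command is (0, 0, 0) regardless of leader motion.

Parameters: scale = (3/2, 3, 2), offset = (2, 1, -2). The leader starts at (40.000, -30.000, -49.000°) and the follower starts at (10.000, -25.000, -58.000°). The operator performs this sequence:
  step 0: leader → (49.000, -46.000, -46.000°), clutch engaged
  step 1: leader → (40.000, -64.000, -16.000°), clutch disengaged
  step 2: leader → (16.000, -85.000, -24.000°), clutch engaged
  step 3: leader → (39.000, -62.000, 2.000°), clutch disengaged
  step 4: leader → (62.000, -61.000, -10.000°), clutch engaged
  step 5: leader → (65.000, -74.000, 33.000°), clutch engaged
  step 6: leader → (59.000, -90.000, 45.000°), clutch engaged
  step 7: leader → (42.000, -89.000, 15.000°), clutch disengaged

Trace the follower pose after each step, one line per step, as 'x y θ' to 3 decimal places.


step 0: Δleader=(9.000, -16.000, 3.000°), engaged; cmd=(15.500, -47.000, 4.000°) → follower=(25.500, -72.000, -54.000°)
step 1: Δleader=(-9.000, -18.000, 30.000°), disengaged; cmd=(0,0,0) → follower holds at (25.500, -72.000, -54.000°)
step 2: Δleader=(-24.000, -21.000, -8.000°), engaged; cmd=(-34.000, -62.000, -18.000°) → follower=(-8.500, -134.000, -72.000°)
step 3: Δleader=(23.000, 23.000, 26.000°), disengaged; cmd=(0,0,0) → follower holds at (-8.500, -134.000, -72.000°)
step 4: Δleader=(23.000, 1.000, -12.000°), engaged; cmd=(36.500, 4.000, -26.000°) → follower=(28.000, -130.000, -98.000°)
step 5: Δleader=(3.000, -13.000, 43.000°), engaged; cmd=(6.500, -38.000, 84.000°) → follower=(34.500, -168.000, -14.000°)
step 6: Δleader=(-6.000, -16.000, 12.000°), engaged; cmd=(-7.000, -47.000, 22.000°) → follower=(27.500, -215.000, 8.000°)
step 7: Δleader=(-17.000, 1.000, -30.000°), disengaged; cmd=(0,0,0) → follower holds at (27.500, -215.000, 8.000°)

25.500 -72.000 -54.000
25.500 -72.000 -54.000
-8.500 -134.000 -72.000
-8.500 -134.000 -72.000
28.000 -130.000 -98.000
34.500 -168.000 -14.000
27.500 -215.000 8.000
27.500 -215.000 8.000


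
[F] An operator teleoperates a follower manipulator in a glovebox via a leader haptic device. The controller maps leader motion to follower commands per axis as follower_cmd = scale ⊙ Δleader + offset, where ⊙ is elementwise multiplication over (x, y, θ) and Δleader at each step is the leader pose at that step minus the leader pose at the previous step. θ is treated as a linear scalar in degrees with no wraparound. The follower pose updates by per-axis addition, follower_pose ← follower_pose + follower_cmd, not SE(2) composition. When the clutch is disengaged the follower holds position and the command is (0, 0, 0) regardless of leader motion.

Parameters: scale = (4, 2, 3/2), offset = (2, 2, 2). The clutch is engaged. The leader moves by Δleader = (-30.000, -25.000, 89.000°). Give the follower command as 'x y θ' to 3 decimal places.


axis x: 4·-30.000 + 2 = -118.000
axis y: 2·-25.000 + 2 = -48.000
axis θ: 3/2·89.000 + 2 = 135.500

-118.000 -48.000 135.500


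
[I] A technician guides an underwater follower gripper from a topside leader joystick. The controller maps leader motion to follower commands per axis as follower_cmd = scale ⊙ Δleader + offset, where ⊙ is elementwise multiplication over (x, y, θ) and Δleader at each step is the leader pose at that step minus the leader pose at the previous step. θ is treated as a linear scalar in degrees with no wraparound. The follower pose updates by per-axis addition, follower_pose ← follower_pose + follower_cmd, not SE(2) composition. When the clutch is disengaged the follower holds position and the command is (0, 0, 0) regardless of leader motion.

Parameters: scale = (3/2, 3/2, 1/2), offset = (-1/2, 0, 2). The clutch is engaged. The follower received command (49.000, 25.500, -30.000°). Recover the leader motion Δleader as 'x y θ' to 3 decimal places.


33.000 17.000 -64.000

axis x: (49.000 − -1/2) / (3/2) = 33.000
axis y: (25.500 − 0) / (3/2) = 17.000
axis θ: (-30.000 − 2) / (1/2) = -64.000


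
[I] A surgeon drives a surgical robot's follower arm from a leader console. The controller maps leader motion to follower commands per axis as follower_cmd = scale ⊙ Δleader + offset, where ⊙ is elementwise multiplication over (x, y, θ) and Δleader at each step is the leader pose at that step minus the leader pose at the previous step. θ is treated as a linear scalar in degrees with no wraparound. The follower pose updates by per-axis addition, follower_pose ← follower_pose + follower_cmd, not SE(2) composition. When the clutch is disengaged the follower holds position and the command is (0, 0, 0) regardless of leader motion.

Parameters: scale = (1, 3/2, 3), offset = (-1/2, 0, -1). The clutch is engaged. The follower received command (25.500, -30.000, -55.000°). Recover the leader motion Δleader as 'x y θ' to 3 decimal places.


axis x: (25.500 − -1/2) / (1) = 26.000
axis y: (-30.000 − 0) / (3/2) = -20.000
axis θ: (-55.000 − -1) / (3) = -18.000

26.000 -20.000 -18.000


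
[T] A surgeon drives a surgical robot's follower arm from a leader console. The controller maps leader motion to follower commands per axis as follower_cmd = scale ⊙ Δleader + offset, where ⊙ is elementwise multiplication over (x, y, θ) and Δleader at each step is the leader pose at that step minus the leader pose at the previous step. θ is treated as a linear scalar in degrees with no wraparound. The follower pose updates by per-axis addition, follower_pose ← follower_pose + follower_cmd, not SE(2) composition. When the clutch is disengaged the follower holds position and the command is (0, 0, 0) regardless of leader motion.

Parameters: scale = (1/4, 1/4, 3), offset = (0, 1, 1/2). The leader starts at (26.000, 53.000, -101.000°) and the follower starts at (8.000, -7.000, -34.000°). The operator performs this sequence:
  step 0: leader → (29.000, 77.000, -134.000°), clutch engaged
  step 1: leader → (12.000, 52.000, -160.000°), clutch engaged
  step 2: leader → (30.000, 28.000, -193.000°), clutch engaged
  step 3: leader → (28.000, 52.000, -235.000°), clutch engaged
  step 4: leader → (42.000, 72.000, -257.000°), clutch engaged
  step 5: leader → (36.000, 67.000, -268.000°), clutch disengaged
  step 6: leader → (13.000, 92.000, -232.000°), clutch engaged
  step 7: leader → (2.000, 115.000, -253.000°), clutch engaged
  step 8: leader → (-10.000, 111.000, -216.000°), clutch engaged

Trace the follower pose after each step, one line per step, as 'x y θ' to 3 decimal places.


step 0: Δleader=(3.000, 24.000, -33.000°), engaged; cmd=(0.750, 7.000, -98.500°) → follower=(8.750, 0.000, -132.500°)
step 1: Δleader=(-17.000, -25.000, -26.000°), engaged; cmd=(-4.250, -5.250, -77.500°) → follower=(4.500, -5.250, -210.000°)
step 2: Δleader=(18.000, -24.000, -33.000°), engaged; cmd=(4.500, -5.000, -98.500°) → follower=(9.000, -10.250, -308.500°)
step 3: Δleader=(-2.000, 24.000, -42.000°), engaged; cmd=(-0.500, 7.000, -125.500°) → follower=(8.500, -3.250, -434.000°)
step 4: Δleader=(14.000, 20.000, -22.000°), engaged; cmd=(3.500, 6.000, -65.500°) → follower=(12.000, 2.750, -499.500°)
step 5: Δleader=(-6.000, -5.000, -11.000°), disengaged; cmd=(0,0,0) → follower holds at (12.000, 2.750, -499.500°)
step 6: Δleader=(-23.000, 25.000, 36.000°), engaged; cmd=(-5.750, 7.250, 108.500°) → follower=(6.250, 10.000, -391.000°)
step 7: Δleader=(-11.000, 23.000, -21.000°), engaged; cmd=(-2.750, 6.750, -62.500°) → follower=(3.500, 16.750, -453.500°)
step 8: Δleader=(-12.000, -4.000, 37.000°), engaged; cmd=(-3.000, 0.000, 111.500°) → follower=(0.500, 16.750, -342.000°)

8.750 0.000 -132.500
4.500 -5.250 -210.000
9.000 -10.250 -308.500
8.500 -3.250 -434.000
12.000 2.750 -499.500
12.000 2.750 -499.500
6.250 10.000 -391.000
3.500 16.750 -453.500
0.500 16.750 -342.000
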